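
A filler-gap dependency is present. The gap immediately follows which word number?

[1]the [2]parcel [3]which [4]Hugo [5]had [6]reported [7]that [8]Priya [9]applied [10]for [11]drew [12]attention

The displaced element is "the parcel" (word 2).
It is linked across 1 clause boundary (that).
It functions as the object of the preposition "for" of "applied", so the gap sits immediately after word 10 ("for").
Base order: Hugo had reported that Priya applied for the parcel.

10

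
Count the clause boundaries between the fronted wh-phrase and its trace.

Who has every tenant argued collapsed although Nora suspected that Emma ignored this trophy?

"who" is extracted from the subject of "collapsed".
Boundaries crossed, outermost first: [Ø] — 1 in total.

1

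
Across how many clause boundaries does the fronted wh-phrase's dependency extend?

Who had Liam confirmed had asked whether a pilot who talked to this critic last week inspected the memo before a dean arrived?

"who" is extracted from the subject of "asked".
Boundaries crossed, outermost first: [Ø] — 1 in total.

1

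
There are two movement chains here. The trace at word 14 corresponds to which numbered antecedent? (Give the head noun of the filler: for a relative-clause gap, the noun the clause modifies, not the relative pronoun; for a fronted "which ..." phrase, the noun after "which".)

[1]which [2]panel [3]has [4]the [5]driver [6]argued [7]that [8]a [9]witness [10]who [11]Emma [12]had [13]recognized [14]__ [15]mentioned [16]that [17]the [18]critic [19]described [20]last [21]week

9

The marked gap is inside the relative clause, the direct object of "recognized".
Its filler is the head noun "witness" (via "who"), at word 9.
(The other dependency links word 2 to a gap after word 19.)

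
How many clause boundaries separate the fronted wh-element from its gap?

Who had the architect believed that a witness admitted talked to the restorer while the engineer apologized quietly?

2

"who" is extracted from the subject of "talked".
Boundaries crossed, outermost first: [that], [Ø] — 2 in total.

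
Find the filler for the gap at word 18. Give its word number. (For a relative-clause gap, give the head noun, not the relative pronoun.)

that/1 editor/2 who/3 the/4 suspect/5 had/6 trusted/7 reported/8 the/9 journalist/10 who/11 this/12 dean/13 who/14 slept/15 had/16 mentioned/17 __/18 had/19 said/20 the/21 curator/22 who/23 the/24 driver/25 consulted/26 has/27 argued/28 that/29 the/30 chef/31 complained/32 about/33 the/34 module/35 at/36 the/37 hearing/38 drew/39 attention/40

The gap at 18 is the subject of "said", inside a relative clause.
The relative pronoun is "who" (word 11); it is bound by the head noun immediately before it.
Its filler is the head noun "journalist", at word 10.

10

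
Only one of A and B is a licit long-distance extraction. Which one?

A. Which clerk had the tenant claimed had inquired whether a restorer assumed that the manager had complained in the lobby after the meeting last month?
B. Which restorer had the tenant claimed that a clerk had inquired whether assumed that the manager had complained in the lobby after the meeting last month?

A

In B, the wh-phrase is extracted from inside a wh-island (introduced by "whether"), which blocks movement.
In A, the extraction path crosses only that-complement boundaries, which are transparent.
So A is grammatical.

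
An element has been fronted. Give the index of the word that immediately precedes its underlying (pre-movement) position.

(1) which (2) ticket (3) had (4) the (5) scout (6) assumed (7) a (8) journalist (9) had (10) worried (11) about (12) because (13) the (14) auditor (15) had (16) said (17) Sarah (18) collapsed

The displaced element is "which ticket" (word 2).
It is linked across 1 clause boundary (Ø).
It functions as the object of the preposition "about" of "worried", so the gap sits immediately after word 11 ("about").
Base order: The scout had assumed a journalist had worried about which ticket because the auditor had said Sarah collapsed.

11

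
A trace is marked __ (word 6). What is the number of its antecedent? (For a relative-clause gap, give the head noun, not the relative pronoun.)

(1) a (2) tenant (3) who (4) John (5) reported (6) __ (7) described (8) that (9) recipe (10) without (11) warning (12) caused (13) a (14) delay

The gap at 6 is the subject of "described", inside a relative clause.
The relative pronoun is "who" (word 3); it is bound by the head noun immediately before it.
Its filler is the head noun "tenant", at word 2.

2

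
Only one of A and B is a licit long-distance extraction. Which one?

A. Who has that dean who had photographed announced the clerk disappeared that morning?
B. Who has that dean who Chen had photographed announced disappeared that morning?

B

In A, the wh-phrase is extracted from inside a complex-NP island (relative clause) (introduced by "who"), which blocks movement.
In B, the extraction path crosses only that-complement boundaries, which are transparent.
So B is grammatical.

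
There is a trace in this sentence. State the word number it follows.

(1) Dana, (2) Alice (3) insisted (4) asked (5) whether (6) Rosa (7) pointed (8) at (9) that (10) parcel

3

The displaced element is "Dana" (word 1).
It is linked across 1 clause boundary (Ø).
It functions as the subject of "asked", so the gap sits immediately after word 3 ("insisted").
Base order: Alice insisted that Dana asked whether Rosa pointed at that parcel.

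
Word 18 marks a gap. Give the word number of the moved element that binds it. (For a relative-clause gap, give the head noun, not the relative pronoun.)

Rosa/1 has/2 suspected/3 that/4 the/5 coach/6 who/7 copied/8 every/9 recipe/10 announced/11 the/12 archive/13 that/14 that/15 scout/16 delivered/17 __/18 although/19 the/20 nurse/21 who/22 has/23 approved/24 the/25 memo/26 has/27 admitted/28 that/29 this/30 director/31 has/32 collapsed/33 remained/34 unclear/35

13

The gap at 18 is the object of "delivered", inside a relative clause.
The relative pronoun is "that" (word 14); it is bound by the head noun immediately before it.
Its filler is the head noun "archive", at word 13.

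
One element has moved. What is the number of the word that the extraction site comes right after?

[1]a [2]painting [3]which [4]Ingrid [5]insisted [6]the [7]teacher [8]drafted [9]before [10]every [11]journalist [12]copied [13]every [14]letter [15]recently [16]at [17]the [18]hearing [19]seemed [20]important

The displaced element is "a painting" (word 2).
It is linked across 1 clause boundary (Ø).
It functions as the direct object of "drafted", so the gap sits immediately after word 8 ("drafted").
Base order: Ingrid insisted the teacher drafted a painting before every journalist copied every letter recently at the hearing.

8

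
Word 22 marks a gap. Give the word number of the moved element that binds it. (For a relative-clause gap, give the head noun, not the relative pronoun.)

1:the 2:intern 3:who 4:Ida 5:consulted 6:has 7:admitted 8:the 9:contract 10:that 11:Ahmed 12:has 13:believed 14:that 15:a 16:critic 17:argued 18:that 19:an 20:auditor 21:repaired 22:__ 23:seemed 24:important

The gap at 22 is the object of "repaired", inside a relative clause.
The relative pronoun is "that" (word 10); it is bound by the head noun immediately before it.
Its filler is the head noun "contract", at word 9.

9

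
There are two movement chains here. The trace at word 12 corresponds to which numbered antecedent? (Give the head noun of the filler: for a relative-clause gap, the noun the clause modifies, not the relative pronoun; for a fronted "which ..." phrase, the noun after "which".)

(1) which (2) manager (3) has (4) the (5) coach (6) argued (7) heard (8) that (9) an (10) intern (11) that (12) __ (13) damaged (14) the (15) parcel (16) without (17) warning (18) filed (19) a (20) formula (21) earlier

The marked gap is inside the relative clause, the subject of "damaged".
Its filler is the head noun "intern" (via "that"), at word 10.
(The other dependency links word 2 to a gap after word 6.)

10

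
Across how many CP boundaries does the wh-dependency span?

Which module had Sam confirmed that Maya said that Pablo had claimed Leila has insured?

"which module" is extracted from the object of "insured".
Boundaries crossed, outermost first: [that], [that], [Ø] — 3 in total.

3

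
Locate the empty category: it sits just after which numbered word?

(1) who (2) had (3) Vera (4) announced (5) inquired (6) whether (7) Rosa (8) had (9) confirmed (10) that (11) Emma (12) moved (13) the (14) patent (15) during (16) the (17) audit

The displaced element is "who" (word 1).
It is linked across 1 clause boundary (Ø).
It functions as the subject of "inquired", so the gap sits immediately after word 4 ("announced").
Base order: Vera had announced that who inquired whether Rosa had confirmed that Emma moved the patent during the audit.

4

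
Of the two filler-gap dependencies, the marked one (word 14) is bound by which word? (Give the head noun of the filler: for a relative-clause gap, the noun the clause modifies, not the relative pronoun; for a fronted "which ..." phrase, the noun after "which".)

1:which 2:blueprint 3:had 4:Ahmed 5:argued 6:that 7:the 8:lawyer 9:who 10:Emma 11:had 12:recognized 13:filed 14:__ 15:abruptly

2

The marked gap is the direct object of "filed".
Its filler is the fronted wh-phrase "which blueprint", at word 2.
(The other dependency links word 8 to a gap after word 12.)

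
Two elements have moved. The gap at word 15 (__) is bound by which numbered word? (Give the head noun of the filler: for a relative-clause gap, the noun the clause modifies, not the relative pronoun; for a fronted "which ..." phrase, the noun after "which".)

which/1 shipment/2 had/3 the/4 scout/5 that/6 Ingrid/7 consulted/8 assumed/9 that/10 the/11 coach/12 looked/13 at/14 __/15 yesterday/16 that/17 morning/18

The marked gap is the object of the preposition "at" of "looked".
Its filler is the fronted wh-phrase "which shipment", at word 2.
(The other dependency links word 5 to a gap after word 8.)

2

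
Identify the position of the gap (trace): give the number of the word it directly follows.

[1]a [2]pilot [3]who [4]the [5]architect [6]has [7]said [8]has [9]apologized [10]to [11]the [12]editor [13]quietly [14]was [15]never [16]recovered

7

The displaced element is "a pilot" (word 2).
It is linked across 1 clause boundary (Ø).
It functions as the subject of "apologized", so the gap sits immediately after word 7 ("said").
Base order: The architect has said a pilot has apologized to the editor quietly.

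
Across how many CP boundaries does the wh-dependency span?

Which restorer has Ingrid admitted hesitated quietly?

"which restorer" is extracted from the subject of "hesitated".
Boundaries crossed, outermost first: [Ø] — 1 in total.

1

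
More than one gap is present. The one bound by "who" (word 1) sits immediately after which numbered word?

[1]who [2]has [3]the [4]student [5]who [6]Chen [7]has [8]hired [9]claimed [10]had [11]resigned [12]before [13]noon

The displaced element is "who" (word 1).
It is linked across 1 clause boundary (Ø).
It functions as the subject of "resigned", so the gap sits immediately after word 9 ("claimed").
Base order: The student who Chen has hired has claimed that who had resigned before noon.

9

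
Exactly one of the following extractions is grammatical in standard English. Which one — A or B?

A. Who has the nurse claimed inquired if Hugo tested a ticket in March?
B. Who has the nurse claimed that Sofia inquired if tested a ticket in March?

In B, the wh-phrase is extracted from inside a wh-island (introduced by "if"), which blocks movement.
In A, the extraction path crosses only that-complement boundaries, which are transparent.
So A is grammatical.

A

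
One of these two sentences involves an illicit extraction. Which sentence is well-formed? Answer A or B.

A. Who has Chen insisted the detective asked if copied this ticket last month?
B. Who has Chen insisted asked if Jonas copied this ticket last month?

In A, the wh-phrase is extracted from inside a wh-island (introduced by "if"), which blocks movement.
In B, the extraction path crosses only that-complement boundaries, which are transparent.
So B is grammatical.

B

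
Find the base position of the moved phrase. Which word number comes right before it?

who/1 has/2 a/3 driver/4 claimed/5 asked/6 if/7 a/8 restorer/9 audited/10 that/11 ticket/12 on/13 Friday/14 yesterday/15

The displaced element is "who" (word 1).
It is linked across 1 clause boundary (Ø).
It functions as the subject of "asked", so the gap sits immediately after word 5 ("claimed").
Base order: A driver has claimed who asked if a restorer audited that ticket on Friday yesterday.

5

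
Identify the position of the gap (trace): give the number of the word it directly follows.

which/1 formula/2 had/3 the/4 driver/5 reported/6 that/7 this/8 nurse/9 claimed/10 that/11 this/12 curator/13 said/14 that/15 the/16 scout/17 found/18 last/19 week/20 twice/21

18

The displaced element is "which formula" (word 2).
It is linked across 3 clause boundaries (that → that → that).
It functions as the direct object of "found", so the gap sits immediately after word 18 ("found").
Base order: The driver had reported that this nurse claimed that this curator said that the scout found which formula last week twice.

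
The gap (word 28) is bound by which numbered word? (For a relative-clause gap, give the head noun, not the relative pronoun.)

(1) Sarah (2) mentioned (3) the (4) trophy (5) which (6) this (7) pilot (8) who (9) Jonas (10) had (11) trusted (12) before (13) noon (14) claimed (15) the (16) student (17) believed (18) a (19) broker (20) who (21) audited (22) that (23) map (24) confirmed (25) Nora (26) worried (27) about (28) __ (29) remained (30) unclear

The gap at 28 is the prepositional object of "worried", inside a relative clause.
The relative pronoun is "which" (word 5); it is bound by the head noun immediately before it.
Its filler is the head noun "trophy", at word 4.

4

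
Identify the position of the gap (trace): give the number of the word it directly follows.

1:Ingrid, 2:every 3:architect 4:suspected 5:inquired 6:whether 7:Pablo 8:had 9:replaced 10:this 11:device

The displaced element is "Ingrid" (word 1).
It is linked across 1 clause boundary (Ø).
It functions as the subject of "inquired", so the gap sits immediately after word 4 ("suspected").
Base order: Every architect suspected that Ingrid inquired whether Pablo had replaced this device.

4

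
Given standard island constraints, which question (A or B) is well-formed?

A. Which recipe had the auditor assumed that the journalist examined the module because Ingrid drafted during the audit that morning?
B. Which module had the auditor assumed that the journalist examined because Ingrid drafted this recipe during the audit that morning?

B

In A, the wh-phrase is extracted from inside an adjunct island (introduced by "because"), which blocks movement.
In B, the extraction path crosses only that-complement boundaries, which are transparent.
So B is grammatical.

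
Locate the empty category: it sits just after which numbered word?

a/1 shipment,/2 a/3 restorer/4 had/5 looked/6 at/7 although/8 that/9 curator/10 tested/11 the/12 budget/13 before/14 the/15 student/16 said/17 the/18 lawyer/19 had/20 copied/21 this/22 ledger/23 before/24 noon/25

7

The displaced element is "a shipment" (word 2).
It functions as the object of the preposition "at" of "looked", so the gap sits immediately after word 7 ("at").
Base order: A restorer had looked at a shipment although that curator tested the budget before the student said the lawyer had copied this ledger before noon.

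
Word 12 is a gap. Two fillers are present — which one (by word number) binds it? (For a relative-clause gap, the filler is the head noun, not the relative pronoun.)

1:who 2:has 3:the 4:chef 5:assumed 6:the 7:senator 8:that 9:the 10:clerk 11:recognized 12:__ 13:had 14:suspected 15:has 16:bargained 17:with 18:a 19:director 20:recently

7

The marked gap is inside the relative clause, the direct object of "recognized".
Its filler is the head noun "senator" (via "that"), at word 7.
(The other dependency links word 1 to a gap after word 14.)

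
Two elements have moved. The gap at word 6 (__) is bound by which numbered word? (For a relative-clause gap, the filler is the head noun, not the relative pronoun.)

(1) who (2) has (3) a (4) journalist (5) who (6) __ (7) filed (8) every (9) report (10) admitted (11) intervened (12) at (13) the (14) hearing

The marked gap is inside the relative clause, the subject of "filed".
Its filler is the head noun "journalist" (via "who"), at word 4.
(The other dependency links word 1 to a gap after word 10.)

4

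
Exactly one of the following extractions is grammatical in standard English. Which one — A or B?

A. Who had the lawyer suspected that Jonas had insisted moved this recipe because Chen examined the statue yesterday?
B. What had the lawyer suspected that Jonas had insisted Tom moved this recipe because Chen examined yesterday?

In B, the wh-phrase is extracted from inside an adjunct island (introduced by "because"), which blocks movement.
In A, the extraction path crosses only that-complement boundaries, which are transparent.
So A is grammatical.

A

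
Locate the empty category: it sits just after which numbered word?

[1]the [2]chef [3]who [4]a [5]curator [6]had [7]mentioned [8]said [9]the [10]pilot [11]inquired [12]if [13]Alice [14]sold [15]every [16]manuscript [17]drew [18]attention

The displaced element is "the chef" (word 2).
It is linked across 1 clause boundary (Ø).
It functions as the subject of "said", so the gap sits immediately after word 7 ("mentioned").
Base order: A curator had mentioned that the chef said the pilot inquired if Alice sold every manuscript.

7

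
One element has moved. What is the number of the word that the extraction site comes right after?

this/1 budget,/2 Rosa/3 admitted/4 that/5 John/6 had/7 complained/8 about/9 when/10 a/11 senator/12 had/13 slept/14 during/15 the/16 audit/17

The displaced element is "this budget" (word 2).
It is linked across 1 clause boundary (that).
It functions as the object of the preposition "about" of "complained", so the gap sits immediately after word 9 ("about").
Base order: Rosa admitted that John had complained about this budget when a senator had slept during the audit.

9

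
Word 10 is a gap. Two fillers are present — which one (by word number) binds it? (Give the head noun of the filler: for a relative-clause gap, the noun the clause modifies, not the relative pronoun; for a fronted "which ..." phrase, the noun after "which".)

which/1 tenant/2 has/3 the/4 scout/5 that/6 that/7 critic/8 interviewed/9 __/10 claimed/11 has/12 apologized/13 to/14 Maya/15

5

The marked gap is inside the relative clause, the direct object of "interviewed".
Its filler is the head noun "scout" (via "that"), at word 5.
(The other dependency links word 2 to a gap after word 11.)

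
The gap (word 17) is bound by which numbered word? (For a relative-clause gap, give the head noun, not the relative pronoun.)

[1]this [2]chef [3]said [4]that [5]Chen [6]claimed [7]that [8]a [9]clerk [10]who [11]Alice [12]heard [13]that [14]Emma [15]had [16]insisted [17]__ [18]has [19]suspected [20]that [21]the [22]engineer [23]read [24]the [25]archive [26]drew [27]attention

The gap at 17 is the subject of "suspected", inside a relative clause.
The relative pronoun is "who" (word 10); it is bound by the head noun immediately before it.
Its filler is the head noun "clerk", at word 9.

9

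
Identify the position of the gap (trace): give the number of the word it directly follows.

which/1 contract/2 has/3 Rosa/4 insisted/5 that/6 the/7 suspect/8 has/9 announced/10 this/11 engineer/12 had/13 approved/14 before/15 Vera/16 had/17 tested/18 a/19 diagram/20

14

The displaced element is "which contract" (word 2).
It is linked across 2 clause boundaries (that → Ø).
It functions as the direct object of "approved", so the gap sits immediately after word 14 ("approved").
Base order: Rosa has insisted that the suspect has announced this engineer had approved which contract before Vera had tested a diagram.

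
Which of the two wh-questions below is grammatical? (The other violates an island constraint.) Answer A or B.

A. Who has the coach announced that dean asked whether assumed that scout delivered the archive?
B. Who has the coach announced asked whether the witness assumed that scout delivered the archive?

In A, the wh-phrase is extracted from inside a wh-island (introduced by "whether"), which blocks movement.
In B, the extraction path crosses only that-complement boundaries, which are transparent.
So B is grammatical.

B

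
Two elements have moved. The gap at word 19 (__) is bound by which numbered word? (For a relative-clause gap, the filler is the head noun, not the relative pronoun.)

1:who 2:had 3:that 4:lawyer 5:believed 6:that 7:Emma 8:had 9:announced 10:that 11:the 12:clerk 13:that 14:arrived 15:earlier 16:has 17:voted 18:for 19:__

The marked gap is the object of the preposition "for" of "voted".
Its filler is the fronted wh-phrase "who", at word 1.
(The other dependency links word 12 to a gap after word 13.)

1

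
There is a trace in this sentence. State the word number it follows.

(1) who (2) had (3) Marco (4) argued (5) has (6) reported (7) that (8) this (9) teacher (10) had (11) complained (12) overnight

4

The displaced element is "who" (word 1).
It is linked across 1 clause boundary (Ø).
It functions as the subject of "reported", so the gap sits immediately after word 4 ("argued").
Base order: Marco had argued who has reported that this teacher had complained overnight.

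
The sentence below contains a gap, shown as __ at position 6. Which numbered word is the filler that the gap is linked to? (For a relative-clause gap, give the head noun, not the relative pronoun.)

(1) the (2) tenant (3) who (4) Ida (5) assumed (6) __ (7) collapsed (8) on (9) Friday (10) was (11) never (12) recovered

The gap at 6 is the subject of "collapsed", inside a relative clause.
The relative pronoun is "who" (word 3); it is bound by the head noun immediately before it.
Its filler is the head noun "tenant", at word 2.

2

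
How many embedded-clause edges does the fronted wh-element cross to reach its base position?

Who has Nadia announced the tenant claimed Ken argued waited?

3

"who" is extracted from the subject of "waited".
Boundaries crossed, outermost first: [Ø], [Ø], [Ø] — 3 in total.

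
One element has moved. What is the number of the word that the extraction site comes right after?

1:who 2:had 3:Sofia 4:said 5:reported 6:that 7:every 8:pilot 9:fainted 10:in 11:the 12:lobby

The displaced element is "who" (word 1).
It is linked across 1 clause boundary (Ø).
It functions as the subject of "reported", so the gap sits immediately after word 4 ("said").
Base order: Sofia had said who reported that every pilot fainted in the lobby.

4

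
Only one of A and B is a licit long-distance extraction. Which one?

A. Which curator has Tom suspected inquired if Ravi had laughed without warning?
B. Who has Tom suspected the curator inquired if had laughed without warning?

A

In B, the wh-phrase is extracted from inside a wh-island (introduced by "if"), which blocks movement.
In A, the extraction path crosses only that-complement boundaries, which are transparent.
So A is grammatical.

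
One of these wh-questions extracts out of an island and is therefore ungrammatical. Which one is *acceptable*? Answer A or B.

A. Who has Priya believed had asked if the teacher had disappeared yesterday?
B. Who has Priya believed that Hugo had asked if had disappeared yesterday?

A

In B, the wh-phrase is extracted from inside a wh-island (introduced by "if"), which blocks movement.
In A, the extraction path crosses only that-complement boundaries, which are transparent.
So A is grammatical.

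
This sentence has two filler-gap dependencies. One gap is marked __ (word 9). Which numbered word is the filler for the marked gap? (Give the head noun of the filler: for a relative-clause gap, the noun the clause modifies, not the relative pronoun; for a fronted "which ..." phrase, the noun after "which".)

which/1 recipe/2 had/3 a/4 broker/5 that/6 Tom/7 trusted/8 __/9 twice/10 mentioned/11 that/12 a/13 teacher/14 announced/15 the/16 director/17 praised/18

The marked gap is inside the relative clause, the direct object of "trusted".
Its filler is the head noun "broker" (via "that"), at word 5.
(The other dependency links word 2 to a gap after word 18.)

5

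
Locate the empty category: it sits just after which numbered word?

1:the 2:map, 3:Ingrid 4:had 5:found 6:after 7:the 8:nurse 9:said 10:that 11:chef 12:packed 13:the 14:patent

5

The displaced element is "the map" (word 2).
It functions as the direct object of "found", so the gap sits immediately after word 5 ("found").
Base order: Ingrid had found the map after the nurse said that chef packed the patent.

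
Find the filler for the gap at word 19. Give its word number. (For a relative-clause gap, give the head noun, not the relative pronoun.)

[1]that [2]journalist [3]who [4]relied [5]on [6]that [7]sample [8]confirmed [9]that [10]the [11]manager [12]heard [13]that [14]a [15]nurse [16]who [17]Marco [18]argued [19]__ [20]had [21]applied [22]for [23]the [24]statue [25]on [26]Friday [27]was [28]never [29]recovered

15

The gap at 19 is the subject of "applied", inside a relative clause.
The relative pronoun is "who" (word 16); it is bound by the head noun immediately before it.
Its filler is the head noun "nurse", at word 15.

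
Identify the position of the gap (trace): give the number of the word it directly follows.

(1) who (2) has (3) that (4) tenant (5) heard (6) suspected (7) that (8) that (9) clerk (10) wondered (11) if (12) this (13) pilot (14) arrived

The displaced element is "who" (word 1).
It is linked across 1 clause boundary (Ø).
It functions as the subject of "suspected", so the gap sits immediately after word 5 ("heard").
Base order: That tenant has heard that who suspected that that clerk wondered if this pilot arrived.

5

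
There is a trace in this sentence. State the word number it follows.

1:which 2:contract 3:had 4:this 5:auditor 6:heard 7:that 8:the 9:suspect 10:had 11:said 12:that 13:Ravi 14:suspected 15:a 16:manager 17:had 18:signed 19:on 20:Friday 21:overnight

The displaced element is "which contract" (word 2).
It is linked across 3 clause boundaries (that → that → Ø).
It functions as the direct object of "signed", so the gap sits immediately after word 18 ("signed").
Base order: This auditor had heard that the suspect had said that Ravi suspected a manager had signed which contract on Friday overnight.

18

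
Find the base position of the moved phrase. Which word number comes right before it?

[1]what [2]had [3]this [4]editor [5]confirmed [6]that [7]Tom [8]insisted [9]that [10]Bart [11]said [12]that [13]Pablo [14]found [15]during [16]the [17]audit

14

The displaced element is "what" (word 1).
It is linked across 3 clause boundaries (that → that → that).
It functions as the direct object of "found", so the gap sits immediately after word 14 ("found").
Base order: This editor had confirmed that Tom insisted that Bart said that Pablo found what during the audit.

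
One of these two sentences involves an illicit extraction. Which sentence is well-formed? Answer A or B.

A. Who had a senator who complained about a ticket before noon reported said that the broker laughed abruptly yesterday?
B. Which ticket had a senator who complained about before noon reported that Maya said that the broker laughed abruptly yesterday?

A

In B, the wh-phrase is extracted from inside a complex-NP island (relative clause) (introduced by "who"), which blocks movement.
In A, the extraction path crosses only that-complement boundaries, which are transparent.
So A is grammatical.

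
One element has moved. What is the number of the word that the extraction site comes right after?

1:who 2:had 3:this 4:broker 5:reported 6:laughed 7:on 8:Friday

5

The displaced element is "who" (word 1).
It is linked across 1 clause boundary (Ø).
It functions as the subject of "laughed", so the gap sits immediately after word 5 ("reported").
Base order: This broker had reported that who laughed on Friday.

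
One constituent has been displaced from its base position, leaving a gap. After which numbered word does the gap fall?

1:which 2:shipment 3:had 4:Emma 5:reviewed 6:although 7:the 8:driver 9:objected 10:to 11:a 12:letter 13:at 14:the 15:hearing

The displaced element is "which shipment" (word 2).
It functions as the direct object of "reviewed", so the gap sits immediately after word 5 ("reviewed").
Base order: Emma had reviewed which shipment although the driver objected to a letter at the hearing.

5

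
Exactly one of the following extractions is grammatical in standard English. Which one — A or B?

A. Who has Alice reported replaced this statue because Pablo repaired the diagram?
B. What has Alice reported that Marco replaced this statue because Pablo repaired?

A

In B, the wh-phrase is extracted from inside an adjunct island (introduced by "because"), which blocks movement.
In A, the extraction path crosses only that-complement boundaries, which are transparent.
So A is grammatical.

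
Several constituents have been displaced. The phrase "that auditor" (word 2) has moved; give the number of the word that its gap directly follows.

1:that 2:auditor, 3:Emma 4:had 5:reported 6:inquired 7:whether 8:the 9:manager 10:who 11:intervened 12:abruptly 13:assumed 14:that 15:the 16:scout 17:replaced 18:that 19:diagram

The displaced element is "that auditor" (word 2).
It is linked across 1 clause boundary (Ø).
It functions as the subject of "inquired", so the gap sits immediately after word 5 ("reported").
Base order: Emma had reported that that auditor inquired whether the manager who intervened abruptly assumed that the scout replaced that diagram.

5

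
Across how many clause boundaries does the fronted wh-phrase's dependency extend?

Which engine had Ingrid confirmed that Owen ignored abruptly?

"which engine" is extracted from the object of "ignored".
Boundaries crossed, outermost first: [that] — 1 in total.

1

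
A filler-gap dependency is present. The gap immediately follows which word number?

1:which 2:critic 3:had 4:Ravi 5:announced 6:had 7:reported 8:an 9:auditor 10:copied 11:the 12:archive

The displaced element is "which critic" (word 2).
It is linked across 1 clause boundary (Ø).
It functions as the subject of "reported", so the gap sits immediately after word 5 ("announced").
Base order: Ravi had announced that which critic had reported an auditor copied the archive.

5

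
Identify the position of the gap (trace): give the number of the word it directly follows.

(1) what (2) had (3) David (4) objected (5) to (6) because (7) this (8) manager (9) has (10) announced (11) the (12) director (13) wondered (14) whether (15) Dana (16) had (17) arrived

5

The displaced element is "what" (word 1).
It functions as the object of the preposition "to" of "objected", so the gap sits immediately after word 5 ("to").
Base order: David had objected to what because this manager has announced the director wondered whether Dana had arrived.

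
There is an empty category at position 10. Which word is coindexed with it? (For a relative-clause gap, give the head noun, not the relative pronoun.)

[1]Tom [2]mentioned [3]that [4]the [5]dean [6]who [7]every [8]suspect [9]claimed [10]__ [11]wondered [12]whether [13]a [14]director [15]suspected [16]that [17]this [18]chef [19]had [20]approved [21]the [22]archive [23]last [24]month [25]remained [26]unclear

The gap at 10 is the subject of "wondered", inside a relative clause.
The relative pronoun is "who" (word 6); it is bound by the head noun immediately before it.
Its filler is the head noun "dean", at word 5.

5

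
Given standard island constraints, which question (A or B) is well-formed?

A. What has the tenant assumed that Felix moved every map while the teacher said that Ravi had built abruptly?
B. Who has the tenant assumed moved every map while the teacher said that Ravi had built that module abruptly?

In A, the wh-phrase is extracted from inside an adjunct island (introduced by "while"), which blocks movement.
In B, the extraction path crosses only that-complement boundaries, which are transparent.
So B is grammatical.

B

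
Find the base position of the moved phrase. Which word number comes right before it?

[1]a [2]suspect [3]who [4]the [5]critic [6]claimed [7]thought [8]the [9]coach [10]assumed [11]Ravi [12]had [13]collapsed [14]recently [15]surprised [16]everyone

6

The displaced element is "a suspect" (word 2).
It is linked across 1 clause boundary (Ø).
It functions as the subject of "thought", so the gap sits immediately after word 6 ("claimed").
Base order: The critic claimed that a suspect thought the coach assumed Ravi had collapsed recently.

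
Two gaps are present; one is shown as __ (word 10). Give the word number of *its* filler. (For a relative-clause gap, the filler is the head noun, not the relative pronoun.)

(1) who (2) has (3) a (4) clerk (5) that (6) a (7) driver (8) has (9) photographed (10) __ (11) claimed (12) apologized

The marked gap is inside the relative clause, the direct object of "photographed".
Its filler is the head noun "clerk" (via "that"), at word 4.
(The other dependency links word 1 to a gap after word 11.)

4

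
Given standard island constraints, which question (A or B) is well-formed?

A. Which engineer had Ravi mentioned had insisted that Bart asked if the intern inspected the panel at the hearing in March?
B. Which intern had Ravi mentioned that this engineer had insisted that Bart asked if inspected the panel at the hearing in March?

A

In B, the wh-phrase is extracted from inside a wh-island (introduced by "if"), which blocks movement.
In A, the extraction path crosses only that-complement boundaries, which are transparent.
So A is grammatical.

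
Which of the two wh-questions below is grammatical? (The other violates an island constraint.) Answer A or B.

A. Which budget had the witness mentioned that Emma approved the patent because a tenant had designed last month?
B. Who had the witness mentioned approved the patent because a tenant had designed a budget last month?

B

In A, the wh-phrase is extracted from inside an adjunct island (introduced by "because"), which blocks movement.
In B, the extraction path crosses only that-complement boundaries, which are transparent.
So B is grammatical.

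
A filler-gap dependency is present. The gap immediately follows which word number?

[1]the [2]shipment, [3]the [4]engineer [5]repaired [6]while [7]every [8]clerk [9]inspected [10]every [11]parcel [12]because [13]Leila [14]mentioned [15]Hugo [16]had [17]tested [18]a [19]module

5

The displaced element is "the shipment" (word 2).
It functions as the direct object of "repaired", so the gap sits immediately after word 5 ("repaired").
Base order: The engineer repaired the shipment while every clerk inspected every parcel because Leila mentioned Hugo had tested a module.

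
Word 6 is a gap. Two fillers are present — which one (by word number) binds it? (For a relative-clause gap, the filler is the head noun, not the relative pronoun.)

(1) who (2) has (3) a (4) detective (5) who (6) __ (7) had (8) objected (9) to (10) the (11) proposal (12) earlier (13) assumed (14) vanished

4

The marked gap is inside the relative clause, the subject of "objected".
Its filler is the head noun "detective" (via "who"), at word 4.
(The other dependency links word 1 to a gap after word 13.)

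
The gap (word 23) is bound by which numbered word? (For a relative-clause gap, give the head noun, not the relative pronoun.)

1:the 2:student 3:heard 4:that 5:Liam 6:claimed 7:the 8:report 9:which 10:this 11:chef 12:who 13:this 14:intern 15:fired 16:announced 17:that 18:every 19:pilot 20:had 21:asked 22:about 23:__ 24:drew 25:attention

The gap at 23 is the prepositional object of "asked", inside a relative clause.
The relative pronoun is "which" (word 9); it is bound by the head noun immediately before it.
Its filler is the head noun "report", at word 8.

8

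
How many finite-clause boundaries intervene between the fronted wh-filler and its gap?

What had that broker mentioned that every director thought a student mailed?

"what" is extracted from the object of "mailed".
Boundaries crossed, outermost first: [that], [Ø] — 2 in total.

2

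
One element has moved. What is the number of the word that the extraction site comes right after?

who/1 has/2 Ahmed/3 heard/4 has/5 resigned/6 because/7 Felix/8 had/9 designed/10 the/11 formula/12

4

The displaced element is "who" (word 1).
It is linked across 1 clause boundary (Ø).
It functions as the subject of "resigned", so the gap sits immediately after word 4 ("heard").
Base order: Ahmed has heard that who has resigned because Felix had designed the formula.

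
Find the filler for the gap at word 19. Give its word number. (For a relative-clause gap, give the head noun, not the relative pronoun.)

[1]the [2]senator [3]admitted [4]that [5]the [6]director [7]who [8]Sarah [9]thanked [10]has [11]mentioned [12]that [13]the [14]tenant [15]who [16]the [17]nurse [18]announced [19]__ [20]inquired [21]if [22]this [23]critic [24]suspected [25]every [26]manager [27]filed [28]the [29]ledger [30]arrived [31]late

The gap at 19 is the subject of "inquired", inside a relative clause.
The relative pronoun is "who" (word 15); it is bound by the head noun immediately before it.
Its filler is the head noun "tenant", at word 14.

14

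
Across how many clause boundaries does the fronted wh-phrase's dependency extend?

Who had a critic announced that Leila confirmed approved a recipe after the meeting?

2

"who" is extracted from the subject of "approved".
Boundaries crossed, outermost first: [that], [Ø] — 2 in total.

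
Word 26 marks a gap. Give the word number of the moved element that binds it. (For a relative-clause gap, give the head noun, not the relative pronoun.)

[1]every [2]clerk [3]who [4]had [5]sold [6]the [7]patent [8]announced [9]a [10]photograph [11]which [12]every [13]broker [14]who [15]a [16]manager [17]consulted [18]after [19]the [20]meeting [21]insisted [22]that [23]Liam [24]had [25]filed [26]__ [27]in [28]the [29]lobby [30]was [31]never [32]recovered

10

The gap at 26 is the object of "filed", inside a relative clause.
The relative pronoun is "which" (word 11); it is bound by the head noun immediately before it.
Its filler is the head noun "photograph", at word 10.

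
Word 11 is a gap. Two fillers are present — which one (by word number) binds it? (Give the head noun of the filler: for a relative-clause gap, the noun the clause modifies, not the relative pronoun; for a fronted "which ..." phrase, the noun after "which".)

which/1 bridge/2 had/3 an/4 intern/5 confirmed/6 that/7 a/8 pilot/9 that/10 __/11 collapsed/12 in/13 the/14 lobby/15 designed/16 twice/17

9

The marked gap is inside the relative clause, the subject of "collapsed".
Its filler is the head noun "pilot" (via "that"), at word 9.
(The other dependency links word 2 to a gap after word 16.)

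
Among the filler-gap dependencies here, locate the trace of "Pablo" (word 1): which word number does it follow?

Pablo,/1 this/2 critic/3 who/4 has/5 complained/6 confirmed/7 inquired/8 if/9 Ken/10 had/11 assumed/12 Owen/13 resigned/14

7

The displaced element is "Pablo" (word 1).
It is linked across 1 clause boundary (Ø).
It functions as the subject of "inquired", so the gap sits immediately after word 7 ("confirmed").
Base order: This critic who has complained confirmed Pablo inquired if Ken had assumed Owen resigned.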